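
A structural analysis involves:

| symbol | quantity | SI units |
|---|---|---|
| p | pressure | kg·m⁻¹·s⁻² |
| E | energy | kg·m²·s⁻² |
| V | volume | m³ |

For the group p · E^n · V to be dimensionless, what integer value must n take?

-1

Balance the M exponent: (1)·n from E, plus (1) + (0) = 1 from the rest, must sum to zero.
n + 1 = 0, so n = -1.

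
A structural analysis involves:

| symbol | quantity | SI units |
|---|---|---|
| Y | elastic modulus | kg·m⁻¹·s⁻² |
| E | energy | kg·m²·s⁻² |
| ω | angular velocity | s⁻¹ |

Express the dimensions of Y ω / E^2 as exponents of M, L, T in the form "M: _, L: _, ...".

M: -1, L: -5, T: 1

Collect each base-dimension exponent across the product:
  M: (1) − 2·(1) + (0) = -1
  L: (-1) − 2·(2) + (0) = -5
  T: (-2) − 2·(-2) + (-1) = 1
So the dimensions are [M⁻¹ L⁻⁵ T].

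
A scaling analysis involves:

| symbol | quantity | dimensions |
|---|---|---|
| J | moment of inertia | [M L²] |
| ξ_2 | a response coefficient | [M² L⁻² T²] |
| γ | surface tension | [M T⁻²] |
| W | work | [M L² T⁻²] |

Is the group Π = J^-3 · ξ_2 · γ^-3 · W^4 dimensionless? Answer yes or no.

yes

Sum the exponent of each base dimension across the product:
  M: −3·[J]_M + [ξ_2]_M − 3·[γ]_M + 4·[W]_M = −3·(1) + (2) − 3·(1) + 4·(1) = 0
  L: −3·[J]_L + [ξ_2]_L − 3·[γ]_L + 4·[W]_L = −3·(2) + (-2) − 3·(0) + 4·(2) = 0
  T: −3·[J]_T + [ξ_2]_T − 3·[γ]_T + 4·[W]_T = −3·(0) + (2) − 3·(-2) + 4·(-2) = 0
All base exponents vanish — dimensionless.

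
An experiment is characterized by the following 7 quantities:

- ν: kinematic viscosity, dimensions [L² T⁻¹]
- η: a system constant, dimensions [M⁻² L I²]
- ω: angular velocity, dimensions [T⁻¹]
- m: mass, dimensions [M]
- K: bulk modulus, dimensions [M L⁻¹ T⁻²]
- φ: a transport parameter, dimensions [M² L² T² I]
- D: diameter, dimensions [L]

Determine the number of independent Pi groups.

There are 7 variables and 4 base dimensions (M, L, T, I).
The dimension matrix has rank 4.
Independent dimensionless groups: 7 − 4 = 3.

3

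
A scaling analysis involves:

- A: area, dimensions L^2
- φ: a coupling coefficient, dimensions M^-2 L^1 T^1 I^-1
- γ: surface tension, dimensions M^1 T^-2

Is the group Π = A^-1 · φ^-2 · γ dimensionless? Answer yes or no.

no

Sum the exponent of each base dimension across the product:
  M: −[A]_M − 2·[φ]_M + [γ]_M = −(0) − 2·(-2) + (1) = 5
  L: −[A]_L − 2·[φ]_L + [γ]_L = −(2) − 2·(1) + (0) = -4
  T: −[A]_T − 2·[φ]_T + [γ]_T = −(0) − 2·(1) + (-2) = -4
  I: −[A]_I − 2·[φ]_I + [γ]_I = −(0) − 2·(-1) + (0) = 2
Net dimensions [M⁵ L⁻⁴ T⁻⁴ I²] ≠ [1] — not dimensionless.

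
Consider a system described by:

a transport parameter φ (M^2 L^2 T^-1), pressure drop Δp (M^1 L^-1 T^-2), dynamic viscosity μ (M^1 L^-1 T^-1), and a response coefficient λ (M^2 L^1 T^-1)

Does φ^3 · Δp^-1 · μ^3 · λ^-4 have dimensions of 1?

yes

Sum the exponent of each base dimension across the product:
  M: 3·[φ]_M − [Δp]_M + 3·[μ]_M − 4·[λ]_M = 3·(2) − (1) + 3·(1) − 4·(2) = 0
  L: 3·[φ]_L − [Δp]_L + 3·[μ]_L − 4·[λ]_L = 3·(2) − (-1) + 3·(-1) − 4·(1) = 0
  T: 3·[φ]_T − [Δp]_T + 3·[μ]_T − 4·[λ]_T = 3·(-1) − (-2) + 3·(-1) − 4·(-1) = 0
All base exponents vanish — dimensionless.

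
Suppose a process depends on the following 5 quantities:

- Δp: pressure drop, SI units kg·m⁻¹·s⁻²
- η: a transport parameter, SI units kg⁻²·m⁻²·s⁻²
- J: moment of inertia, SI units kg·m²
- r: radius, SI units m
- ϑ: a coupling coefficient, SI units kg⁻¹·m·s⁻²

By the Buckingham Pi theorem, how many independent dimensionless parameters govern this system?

There are 5 variables and 3 base dimensions (M, L, T).
The dimension matrix has rank 3.
Independent dimensionless groups: 5 − 3 = 2.

2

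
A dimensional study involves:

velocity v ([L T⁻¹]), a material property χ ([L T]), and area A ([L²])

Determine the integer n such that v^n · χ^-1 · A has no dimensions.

-1

Balance the L exponent: (1)·n from v, plus −(1) + (2) = 1 from the rest, must sum to zero.
n + 1 = 0, so n = -1.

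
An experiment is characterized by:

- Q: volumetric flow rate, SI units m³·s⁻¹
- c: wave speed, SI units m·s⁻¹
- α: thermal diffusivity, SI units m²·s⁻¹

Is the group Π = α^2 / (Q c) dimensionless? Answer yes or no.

yes

Sum the exponent of each base dimension across the product:
  M: −[Q]_M − [c]_M + 2·[α]_M = −(0) − (0) + 2·(0) = 0
  L: −[Q]_L − [c]_L + 2·[α]_L = −(3) − (1) + 2·(2) = 0
  T: −[Q]_T − [c]_T + 2·[α]_T = −(-1) − (-1) + 2·(-1) = 0
  I: −[Q]_I − [c]_I + 2·[α]_I = −(0) − (0) + 2·(0) = 0
All base exponents vanish — dimensionless.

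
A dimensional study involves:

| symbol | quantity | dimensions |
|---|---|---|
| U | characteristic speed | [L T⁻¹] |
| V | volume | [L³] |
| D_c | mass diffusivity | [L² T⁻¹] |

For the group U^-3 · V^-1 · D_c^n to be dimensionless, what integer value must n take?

Balance the L exponent: (2)·n from D_c, plus −3·(1) − (3) = -6 from the rest, must sum to zero.
2n − 6 = 0, so n = 3.

3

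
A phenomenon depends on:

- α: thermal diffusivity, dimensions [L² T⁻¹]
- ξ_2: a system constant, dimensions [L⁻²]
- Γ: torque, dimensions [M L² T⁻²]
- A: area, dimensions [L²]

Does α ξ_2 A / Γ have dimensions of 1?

no

Sum the exponent of each base dimension across the product:
  M: [α]_M + [ξ_2]_M − [Γ]_M + [A]_M = (0) + (0) − (1) + (0) = -1
  L: [α]_L + [ξ_2]_L − [Γ]_L + [A]_L = (2) + (-2) − (2) + (2) = 0
  T: [α]_T + [ξ_2]_T − [Γ]_T + [A]_T = (-1) + (0) − (-2) + (0) = 1
Net dimensions [M⁻¹ T] ≠ [1] — not dimensionless.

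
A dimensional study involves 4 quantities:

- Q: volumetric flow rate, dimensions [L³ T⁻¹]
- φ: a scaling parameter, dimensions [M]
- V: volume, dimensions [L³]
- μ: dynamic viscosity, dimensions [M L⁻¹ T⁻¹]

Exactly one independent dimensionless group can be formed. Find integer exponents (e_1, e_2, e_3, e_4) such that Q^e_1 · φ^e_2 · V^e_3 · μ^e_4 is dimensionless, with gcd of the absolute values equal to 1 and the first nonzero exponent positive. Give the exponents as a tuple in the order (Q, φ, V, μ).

M: e_1·(0) + e_2·(1) + e_3·(0) + e_4·(1) = 0
L: e_1·(3) + e_2·(0) + e_3·(3) + e_4·(-1) = 0
T: e_1·(-1) + e_2·(0) + e_3·(0) + e_4·(-1) = 0
Solving this homogeneous linear system for the smallest-integer solution (first nonzero entry positive) gives (3, 3, -4, -3).

(3, 3, -4, -3)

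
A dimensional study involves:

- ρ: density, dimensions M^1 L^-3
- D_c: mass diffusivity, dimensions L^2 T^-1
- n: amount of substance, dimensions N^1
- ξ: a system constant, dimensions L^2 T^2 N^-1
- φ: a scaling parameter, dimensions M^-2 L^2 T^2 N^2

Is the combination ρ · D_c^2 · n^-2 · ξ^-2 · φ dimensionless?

no

Sum the exponent of each base dimension across the product:
  M: [ρ]_M + 2·[D_c]_M − 2·[n]_M − 2·[ξ]_M + [φ]_M = (1) + 2·(0) − 2·(0) − 2·(0) + (-2) = -1
  L: [ρ]_L + 2·[D_c]_L − 2·[n]_L − 2·[ξ]_L + [φ]_L = (-3) + 2·(2) − 2·(0) − 2·(2) + (2) = -1
  T: [ρ]_T + 2·[D_c]_T − 2·[n]_T − 2·[ξ]_T + [φ]_T = (0) + 2·(-1) − 2·(0) − 2·(2) + (2) = -4
  N: [ρ]_N + 2·[D_c]_N − 2·[n]_N − 2·[ξ]_N + [φ]_N = (0) + 2·(0) − 2·(1) − 2·(-1) + (2) = 2
Net dimensions [M⁻¹ L⁻¹ T⁻⁴ N²] ≠ [1] — not dimensionless.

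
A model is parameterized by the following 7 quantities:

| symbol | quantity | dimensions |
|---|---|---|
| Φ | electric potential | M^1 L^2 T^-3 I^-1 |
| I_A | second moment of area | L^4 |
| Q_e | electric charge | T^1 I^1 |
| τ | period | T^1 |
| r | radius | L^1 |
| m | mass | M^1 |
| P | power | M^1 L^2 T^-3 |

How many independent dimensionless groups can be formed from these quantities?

There are 7 variables and 4 base dimensions (M, L, T, I).
The dimension matrix has rank 4.
Independent dimensionless groups: 7 − 4 = 3.

3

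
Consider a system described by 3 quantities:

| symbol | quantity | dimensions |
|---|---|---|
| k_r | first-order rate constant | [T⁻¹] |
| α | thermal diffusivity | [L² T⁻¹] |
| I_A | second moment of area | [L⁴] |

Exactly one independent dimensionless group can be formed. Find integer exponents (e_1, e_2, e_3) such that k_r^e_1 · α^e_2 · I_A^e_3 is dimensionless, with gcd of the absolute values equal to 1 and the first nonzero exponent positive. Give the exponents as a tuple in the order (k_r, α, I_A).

(2, -2, 1)

L: e_1·(0) + e_2·(2) + e_3·(4) = 0
T: e_1·(-1) + e_2·(-1) + e_3·(0) = 0
Solving this homogeneous linear system for the smallest-integer solution (first nonzero entry positive) gives (2, -2, 1).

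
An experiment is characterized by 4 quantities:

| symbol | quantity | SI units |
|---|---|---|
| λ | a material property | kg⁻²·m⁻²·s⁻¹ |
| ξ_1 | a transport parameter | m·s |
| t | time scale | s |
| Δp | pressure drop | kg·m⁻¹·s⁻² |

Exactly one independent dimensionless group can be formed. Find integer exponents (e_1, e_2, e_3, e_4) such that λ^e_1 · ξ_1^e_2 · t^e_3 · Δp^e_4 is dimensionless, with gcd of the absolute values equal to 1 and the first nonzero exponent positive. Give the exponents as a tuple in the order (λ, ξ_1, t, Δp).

(1, 4, 1, 2)

M: e_1·(-2) + e_2·(0) + e_3·(0) + e_4·(1) = 0
L: e_1·(-2) + e_2·(1) + e_3·(0) + e_4·(-1) = 0
T: e_1·(-1) + e_2·(1) + e_3·(1) + e_4·(-2) = 0
Solving this homogeneous linear system for the smallest-integer solution (first nonzero entry positive) gives (1, 4, 1, 2).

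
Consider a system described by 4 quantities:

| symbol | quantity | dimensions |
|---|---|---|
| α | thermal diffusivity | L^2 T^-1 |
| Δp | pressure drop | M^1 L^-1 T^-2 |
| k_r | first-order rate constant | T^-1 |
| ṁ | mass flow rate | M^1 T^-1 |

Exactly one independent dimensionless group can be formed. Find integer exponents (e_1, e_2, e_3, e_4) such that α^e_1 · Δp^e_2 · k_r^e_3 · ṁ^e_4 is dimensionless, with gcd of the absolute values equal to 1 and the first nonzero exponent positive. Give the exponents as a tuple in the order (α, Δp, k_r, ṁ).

(1, 2, -3, -2)

M: e_1·(0) + e_2·(1) + e_3·(0) + e_4·(1) = 0
L: e_1·(2) + e_2·(-1) + e_3·(0) + e_4·(0) = 0
T: e_1·(-1) + e_2·(-2) + e_3·(-1) + e_4·(-1) = 0
Solving this homogeneous linear system for the smallest-integer solution (first nonzero entry positive) gives (1, 2, -3, -2).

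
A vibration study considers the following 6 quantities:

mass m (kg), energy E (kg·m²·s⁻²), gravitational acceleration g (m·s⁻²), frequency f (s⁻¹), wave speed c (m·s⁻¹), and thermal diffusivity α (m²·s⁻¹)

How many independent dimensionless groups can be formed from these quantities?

3

There are 6 variables and 3 base dimensions (M, L, T).
The dimension matrix has rank 3.
Independent dimensionless groups: 6 − 3 = 3.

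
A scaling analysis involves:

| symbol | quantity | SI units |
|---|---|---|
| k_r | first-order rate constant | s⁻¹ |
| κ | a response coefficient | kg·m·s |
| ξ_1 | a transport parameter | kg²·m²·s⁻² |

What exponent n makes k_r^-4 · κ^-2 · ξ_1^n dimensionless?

Balance the M exponent: (2)·n from ξ_1, plus −4·(0) − 2·(1) = -2 from the rest, must sum to zero.
2n − 2 = 0, so n = 1.

1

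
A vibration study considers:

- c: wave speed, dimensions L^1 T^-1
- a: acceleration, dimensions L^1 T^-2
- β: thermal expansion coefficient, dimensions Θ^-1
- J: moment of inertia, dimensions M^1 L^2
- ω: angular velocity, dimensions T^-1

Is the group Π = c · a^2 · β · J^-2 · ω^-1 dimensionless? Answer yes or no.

no

Sum the exponent of each base dimension across the product:
  M: [c]_M + 2·[a]_M + [β]_M − 2·[J]_M − [ω]_M = (0) + 2·(0) + (0) − 2·(1) − (0) = -2
  L: [c]_L + 2·[a]_L + [β]_L − 2·[J]_L − [ω]_L = (1) + 2·(1) + (0) − 2·(2) − (0) = -1
  T: [c]_T + 2·[a]_T + [β]_T − 2·[J]_T − [ω]_T = (-1) + 2·(-2) + (0) − 2·(0) − (-1) = -4
  Θ: [c]_Θ + 2·[a]_Θ + [β]_Θ − 2·[J]_Θ − [ω]_Θ = (0) + 2·(0) + (-1) − 2·(0) − (0) = -1
Net dimensions [M⁻² L⁻¹ T⁻⁴ Θ⁻¹] ≠ [1] — not dimensionless.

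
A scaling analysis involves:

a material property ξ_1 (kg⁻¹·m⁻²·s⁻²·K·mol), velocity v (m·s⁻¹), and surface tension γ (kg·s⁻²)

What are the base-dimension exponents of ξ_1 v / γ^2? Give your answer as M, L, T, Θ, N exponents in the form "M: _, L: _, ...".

M: -3, L: -1, T: 1, Θ: 1, N: 1

Collect each base-dimension exponent across the product:
  M: (-1) + (0) − 2·(1) = -3
  L: (-2) + (1) − 2·(0) = -1
  T: (-2) + (-1) − 2·(-2) = 1
  Θ: (1) + (0) − 2·(0) = 1
  N: (1) + (0) − 2·(0) = 1
So the dimensions are [M⁻³ L⁻¹ T Θ N].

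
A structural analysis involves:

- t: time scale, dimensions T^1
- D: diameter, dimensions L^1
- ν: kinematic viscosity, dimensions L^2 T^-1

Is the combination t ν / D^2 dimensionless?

yes

Sum the exponent of each base dimension across the product:
  M: [t]_M − 2·[D]_M + [ν]_M = (0) − 2·(0) + (0) = 0
  L: [t]_L − 2·[D]_L + [ν]_L = (0) − 2·(1) + (2) = 0
  T: [t]_T − 2·[D]_T + [ν]_T = (1) − 2·(0) + (-1) = 0
All base exponents vanish — dimensionless.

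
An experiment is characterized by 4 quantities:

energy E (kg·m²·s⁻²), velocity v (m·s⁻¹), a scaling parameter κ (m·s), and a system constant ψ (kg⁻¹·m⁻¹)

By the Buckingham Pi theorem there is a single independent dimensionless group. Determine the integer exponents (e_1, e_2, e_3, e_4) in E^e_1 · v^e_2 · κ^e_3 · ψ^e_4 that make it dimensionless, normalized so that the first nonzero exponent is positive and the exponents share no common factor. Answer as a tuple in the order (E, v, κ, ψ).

(2, -3, 1, 2)

M: e_1·(1) + e_2·(0) + e_3·(0) + e_4·(-1) = 0
L: e_1·(2) + e_2·(1) + e_3·(1) + e_4·(-1) = 0
T: e_1·(-2) + e_2·(-1) + e_3·(1) + e_4·(0) = 0
Solving this homogeneous linear system for the smallest-integer solution (first nonzero entry positive) gives (2, -3, 1, 2).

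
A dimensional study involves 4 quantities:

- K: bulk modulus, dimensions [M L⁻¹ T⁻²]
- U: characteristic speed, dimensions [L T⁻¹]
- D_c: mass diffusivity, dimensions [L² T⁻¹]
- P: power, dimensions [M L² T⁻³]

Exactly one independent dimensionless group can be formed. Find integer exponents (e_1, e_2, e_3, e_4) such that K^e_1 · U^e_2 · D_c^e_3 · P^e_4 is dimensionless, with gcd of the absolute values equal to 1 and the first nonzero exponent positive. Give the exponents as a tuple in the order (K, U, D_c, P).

(1, -1, 2, -1)

M: e_1·(1) + e_2·(0) + e_3·(0) + e_4·(1) = 0
L: e_1·(-1) + e_2·(1) + e_3·(2) + e_4·(2) = 0
T: e_1·(-2) + e_2·(-1) + e_3·(-1) + e_4·(-3) = 0
Solving this homogeneous linear system for the smallest-integer solution (first nonzero entry positive) gives (1, -1, 2, -1).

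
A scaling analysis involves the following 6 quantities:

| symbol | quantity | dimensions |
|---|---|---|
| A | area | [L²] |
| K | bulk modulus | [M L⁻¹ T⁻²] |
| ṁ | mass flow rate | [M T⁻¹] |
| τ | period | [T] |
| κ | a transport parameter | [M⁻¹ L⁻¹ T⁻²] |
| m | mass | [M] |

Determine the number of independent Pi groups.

3

There are 6 variables and 3 base dimensions (M, L, T).
The dimension matrix has rank 3.
Independent dimensionless groups: 6 − 3 = 3.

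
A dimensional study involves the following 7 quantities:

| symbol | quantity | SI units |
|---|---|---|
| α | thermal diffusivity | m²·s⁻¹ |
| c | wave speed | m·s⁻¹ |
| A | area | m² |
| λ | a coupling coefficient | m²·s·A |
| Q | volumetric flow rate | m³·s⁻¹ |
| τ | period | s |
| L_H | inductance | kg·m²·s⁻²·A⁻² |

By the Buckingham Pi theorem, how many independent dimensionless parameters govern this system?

There are 7 variables and 4 base dimensions (M, L, T, I).
The dimension matrix has rank 4.
Independent dimensionless groups: 7 − 4 = 3.

3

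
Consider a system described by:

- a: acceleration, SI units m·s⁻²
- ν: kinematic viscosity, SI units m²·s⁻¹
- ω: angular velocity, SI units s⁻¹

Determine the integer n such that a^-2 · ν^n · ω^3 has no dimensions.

1

Balance the L exponent: (2)·n from ν, plus −2·(1) + 3·(0) = -2 from the rest, must sum to zero.
2n − 2 = 0, so n = 1.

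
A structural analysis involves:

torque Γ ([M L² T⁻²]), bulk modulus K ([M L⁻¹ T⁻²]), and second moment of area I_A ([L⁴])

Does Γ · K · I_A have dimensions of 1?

Sum the exponent of each base dimension across the product:
  M: [Γ]_M + [K]_M + [I_A]_M = (1) + (1) + (0) = 2
  L: [Γ]_L + [K]_L + [I_A]_L = (2) + (-1) + (4) = 5
  T: [Γ]_T + [K]_T + [I_A]_T = (-2) + (-2) + (0) = -4
Net dimensions [M² L⁵ T⁻⁴] ≠ [1] — not dimensionless.

no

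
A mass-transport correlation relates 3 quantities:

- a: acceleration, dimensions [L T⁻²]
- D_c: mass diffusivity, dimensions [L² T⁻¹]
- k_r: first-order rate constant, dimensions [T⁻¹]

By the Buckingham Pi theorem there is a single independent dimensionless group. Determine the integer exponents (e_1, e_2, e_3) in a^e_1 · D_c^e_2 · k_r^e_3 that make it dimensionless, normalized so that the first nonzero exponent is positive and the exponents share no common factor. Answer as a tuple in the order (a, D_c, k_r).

(2, -1, -3)

L: e_1·(1) + e_2·(2) + e_3·(0) = 0
T: e_1·(-2) + e_2·(-1) + e_3·(-1) = 0
Solving this homogeneous linear system for the smallest-integer solution (first nonzero entry positive) gives (2, -1, -3).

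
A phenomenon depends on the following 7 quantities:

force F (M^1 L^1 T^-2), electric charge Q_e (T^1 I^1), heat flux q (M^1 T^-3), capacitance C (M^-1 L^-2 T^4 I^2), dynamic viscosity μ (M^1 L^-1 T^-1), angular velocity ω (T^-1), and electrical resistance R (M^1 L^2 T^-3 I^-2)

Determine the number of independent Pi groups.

There are 7 variables and 4 base dimensions (M, L, T, I).
The dimension matrix has rank 4.
Independent dimensionless groups: 7 − 4 = 3.

3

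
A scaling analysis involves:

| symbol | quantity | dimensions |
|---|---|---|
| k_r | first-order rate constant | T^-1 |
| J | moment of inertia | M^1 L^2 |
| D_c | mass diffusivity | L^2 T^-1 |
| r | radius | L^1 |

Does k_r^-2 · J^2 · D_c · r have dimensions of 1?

no

Sum the exponent of each base dimension across the product:
  M: −2·[k_r]_M + 2·[J]_M + [D_c]_M + [r]_M = −2·(0) + 2·(1) + (0) + (0) = 2
  L: −2·[k_r]_L + 2·[J]_L + [D_c]_L + [r]_L = −2·(0) + 2·(2) + (2) + (1) = 7
  T: −2·[k_r]_T + 2·[J]_T + [D_c]_T + [r]_T = −2·(-1) + 2·(0) + (-1) + (0) = 1
Net dimensions [M² L⁷ T] ≠ [1] — not dimensionless.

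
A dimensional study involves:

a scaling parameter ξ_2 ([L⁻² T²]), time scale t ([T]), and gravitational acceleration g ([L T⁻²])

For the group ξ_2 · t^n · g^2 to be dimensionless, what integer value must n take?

Balance the T exponent: (1)·n from t, plus (2) + 2·(-2) = -2 from the rest, must sum to zero.
n − 2 = 0, so n = 2.

2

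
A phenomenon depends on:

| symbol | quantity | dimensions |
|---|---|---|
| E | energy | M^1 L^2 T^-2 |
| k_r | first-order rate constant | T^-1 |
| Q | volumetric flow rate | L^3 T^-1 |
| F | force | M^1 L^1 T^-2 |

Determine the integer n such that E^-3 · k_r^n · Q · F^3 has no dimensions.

Balance the T exponent: (-1)·n from k_r, plus −3·(-2) + (-1) + 3·(-2) = -1 from the rest, must sum to zero.
−n − 1 = 0, so n = -1.

-1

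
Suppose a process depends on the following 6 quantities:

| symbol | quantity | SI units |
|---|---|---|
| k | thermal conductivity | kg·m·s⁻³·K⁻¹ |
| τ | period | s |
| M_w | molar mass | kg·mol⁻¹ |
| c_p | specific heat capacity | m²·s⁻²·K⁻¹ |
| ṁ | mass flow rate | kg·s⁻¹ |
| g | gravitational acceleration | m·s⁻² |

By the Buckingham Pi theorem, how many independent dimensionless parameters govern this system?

1

There are 6 variables and 5 base dimensions (M, L, T, Θ, N).
The dimension matrix has rank 5.
Independent dimensionless groups: 6 − 5 = 1.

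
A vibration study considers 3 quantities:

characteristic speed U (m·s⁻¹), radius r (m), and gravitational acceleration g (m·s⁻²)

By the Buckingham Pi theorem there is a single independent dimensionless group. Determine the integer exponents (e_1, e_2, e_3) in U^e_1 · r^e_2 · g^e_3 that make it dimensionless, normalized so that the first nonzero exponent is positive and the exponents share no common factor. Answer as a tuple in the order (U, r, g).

(2, -1, -1)

L: e_1·(1) + e_2·(1) + e_3·(1) = 0
T: e_1·(-1) + e_2·(0) + e_3·(-2) = 0
Solving this homogeneous linear system for the smallest-integer solution (first nonzero entry positive) gives (2, -1, -1).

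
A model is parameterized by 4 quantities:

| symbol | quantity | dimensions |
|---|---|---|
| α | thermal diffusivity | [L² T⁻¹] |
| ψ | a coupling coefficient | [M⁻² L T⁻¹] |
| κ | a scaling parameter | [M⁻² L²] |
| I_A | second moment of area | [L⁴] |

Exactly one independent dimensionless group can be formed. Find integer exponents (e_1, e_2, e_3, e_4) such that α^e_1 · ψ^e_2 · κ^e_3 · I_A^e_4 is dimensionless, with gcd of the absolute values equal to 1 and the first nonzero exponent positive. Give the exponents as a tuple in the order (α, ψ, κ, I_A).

M: e_1·(0) + e_2·(-2) + e_3·(-2) + e_4·(0) = 0
L: e_1·(2) + e_2·(1) + e_3·(2) + e_4·(4) = 0
T: e_1·(-1) + e_2·(-1) + e_3·(0) + e_4·(0) = 0
Solving this homogeneous linear system for the smallest-integer solution (first nonzero entry positive) gives (4, -4, 4, -3).

(4, -4, 4, -3)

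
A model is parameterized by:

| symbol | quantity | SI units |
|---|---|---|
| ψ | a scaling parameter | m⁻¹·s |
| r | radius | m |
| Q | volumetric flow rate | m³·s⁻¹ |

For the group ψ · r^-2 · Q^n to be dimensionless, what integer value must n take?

Balance the L exponent: (3)·n from Q, plus (-1) − 2·(1) = -3 from the rest, must sum to zero.
3n − 3 = 0, so n = 1.

1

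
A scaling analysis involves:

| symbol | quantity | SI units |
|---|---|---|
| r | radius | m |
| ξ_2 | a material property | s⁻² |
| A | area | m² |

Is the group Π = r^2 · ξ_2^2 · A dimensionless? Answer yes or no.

Sum the exponent of each base dimension across the product:
  L: 2·[r]_L + 2·[ξ_2]_L + [A]_L = 2·(1) + 2·(0) + (2) = 4
  T: 2·[r]_T + 2·[ξ_2]_T + [A]_T = 2·(0) + 2·(-2) + (0) = -4
Net dimensions [L⁴ T⁻⁴] ≠ [1] — not dimensionless.

no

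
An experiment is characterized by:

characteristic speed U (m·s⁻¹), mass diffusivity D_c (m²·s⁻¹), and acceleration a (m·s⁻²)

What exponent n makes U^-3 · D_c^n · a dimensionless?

1

Balance the L exponent: (2)·n from D_c, plus −3·(1) + (1) = -2 from the rest, must sum to zero.
2n − 2 = 0, so n = 1.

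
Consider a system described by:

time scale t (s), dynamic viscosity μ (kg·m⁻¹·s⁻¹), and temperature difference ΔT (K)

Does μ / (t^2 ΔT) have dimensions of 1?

no

Sum the exponent of each base dimension across the product:
  M: −2·[t]_M + [μ]_M − [ΔT]_M = −2·(0) + (1) − (0) = 1
  L: −2·[t]_L + [μ]_L − [ΔT]_L = −2·(0) + (-1) − (0) = -1
  T: −2·[t]_T + [μ]_T − [ΔT]_T = −2·(1) + (-1) − (0) = -3
  Θ: −2·[t]_Θ + [μ]_Θ − [ΔT]_Θ = −2·(0) + (0) − (1) = -1
Net dimensions [M L⁻¹ T⁻³ Θ⁻¹] ≠ [1] — not dimensionless.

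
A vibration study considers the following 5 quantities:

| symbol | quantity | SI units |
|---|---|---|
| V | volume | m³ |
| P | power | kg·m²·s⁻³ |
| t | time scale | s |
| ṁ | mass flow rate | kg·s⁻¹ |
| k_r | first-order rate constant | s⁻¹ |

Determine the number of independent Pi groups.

There are 5 variables and 3 base dimensions (M, L, T).
The dimension matrix has rank 3.
Independent dimensionless groups: 5 − 3 = 2.

2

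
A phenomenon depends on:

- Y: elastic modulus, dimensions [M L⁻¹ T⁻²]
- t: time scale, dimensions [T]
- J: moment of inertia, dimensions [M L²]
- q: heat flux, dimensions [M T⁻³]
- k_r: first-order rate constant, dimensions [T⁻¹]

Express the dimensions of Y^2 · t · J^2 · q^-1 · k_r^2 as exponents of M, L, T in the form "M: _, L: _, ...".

M: 3, L: 2, T: -2

Collect each base-dimension exponent across the product:
  M: 2·(1) + (0) + 2·(1) − (1) + 2·(0) = 3
  L: 2·(-1) + (0) + 2·(2) − (0) + 2·(0) = 2
  T: 2·(-2) + (1) + 2·(0) − (-3) + 2·(-1) = -2
So the dimensions are [M³ L² T⁻²].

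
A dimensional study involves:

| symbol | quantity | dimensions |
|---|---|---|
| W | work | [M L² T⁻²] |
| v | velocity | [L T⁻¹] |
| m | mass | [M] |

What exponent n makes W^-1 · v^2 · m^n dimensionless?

Balance the M exponent: (1)·n from m, plus −(1) + 2·(0) = -1 from the rest, must sum to zero.
n − 1 = 0, so n = 1.

1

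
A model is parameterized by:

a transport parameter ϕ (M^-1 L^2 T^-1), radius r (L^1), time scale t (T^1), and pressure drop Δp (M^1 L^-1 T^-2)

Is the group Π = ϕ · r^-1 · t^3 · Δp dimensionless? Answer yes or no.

yes

Sum the exponent of each base dimension across the product:
  M: [ϕ]_M − [r]_M + 3·[t]_M + [Δp]_M = (-1) − (0) + 3·(0) + (1) = 0
  L: [ϕ]_L − [r]_L + 3·[t]_L + [Δp]_L = (2) − (1) + 3·(0) + (-1) = 0
  T: [ϕ]_T − [r]_T + 3·[t]_T + [Δp]_T = (-1) − (0) + 3·(1) + (-2) = 0
All base exponents vanish — dimensionless.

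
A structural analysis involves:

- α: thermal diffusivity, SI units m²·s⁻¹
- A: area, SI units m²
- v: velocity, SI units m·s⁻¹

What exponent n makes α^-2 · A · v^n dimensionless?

2

Balance the L exponent: (1)·n from v, plus −2·(2) + (2) = -2 from the rest, must sum to zero.
n − 2 = 0, so n = 2.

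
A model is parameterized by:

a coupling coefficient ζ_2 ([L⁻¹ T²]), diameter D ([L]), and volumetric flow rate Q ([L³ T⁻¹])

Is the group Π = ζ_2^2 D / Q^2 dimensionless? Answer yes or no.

Sum the exponent of each base dimension across the product:
  L: 2·[ζ_2]_L + [D]_L − 2·[Q]_L = 2·(-1) + (1) − 2·(3) = -7
  T: 2·[ζ_2]_T + [D]_T − 2·[Q]_T = 2·(2) + (0) − 2·(-1) = 6
Net dimensions [L⁻⁷ T⁶] ≠ [1] — not dimensionless.

no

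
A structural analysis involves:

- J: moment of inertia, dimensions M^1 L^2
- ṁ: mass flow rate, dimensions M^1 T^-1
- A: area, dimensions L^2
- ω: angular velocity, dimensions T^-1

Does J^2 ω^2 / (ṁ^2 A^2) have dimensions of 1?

yes

Sum the exponent of each base dimension across the product:
  M: 2·[J]_M − 2·[ṁ]_M − 2·[A]_M + 2·[ω]_M = 2·(1) − 2·(1) − 2·(0) + 2·(0) = 0
  L: 2·[J]_L − 2·[ṁ]_L − 2·[A]_L + 2·[ω]_L = 2·(2) − 2·(0) − 2·(2) + 2·(0) = 0
  T: 2·[J]_T − 2·[ṁ]_T − 2·[A]_T + 2·[ω]_T = 2·(0) − 2·(-1) − 2·(0) + 2·(-1) = 0
All base exponents vanish — dimensionless.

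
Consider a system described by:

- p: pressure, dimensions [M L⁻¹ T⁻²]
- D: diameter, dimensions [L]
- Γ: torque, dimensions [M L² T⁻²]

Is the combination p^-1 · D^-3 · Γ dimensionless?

Sum the exponent of each base dimension across the product:
  M: −[p]_M − 3·[D]_M + [Γ]_M = −(1) − 3·(0) + (1) = 0
  L: −[p]_L − 3·[D]_L + [Γ]_L = −(-1) − 3·(1) + (2) = 0
  T: −[p]_T − 3·[D]_T + [Γ]_T = −(-2) − 3·(0) + (-2) = 0
All base exponents vanish — dimensionless.

yes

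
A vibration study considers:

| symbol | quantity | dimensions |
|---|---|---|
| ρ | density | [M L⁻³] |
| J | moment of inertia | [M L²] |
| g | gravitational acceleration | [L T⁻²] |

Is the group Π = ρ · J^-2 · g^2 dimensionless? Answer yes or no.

no

Sum the exponent of each base dimension across the product:
  M: [ρ]_M − 2·[J]_M + 2·[g]_M = (1) − 2·(1) + 2·(0) = -1
  L: [ρ]_L − 2·[J]_L + 2·[g]_L = (-3) − 2·(2) + 2·(1) = -5
  T: [ρ]_T − 2·[J]_T + 2·[g]_T = (0) − 2·(0) + 2·(-2) = -4
Net dimensions [M⁻¹ L⁻⁵ T⁻⁴] ≠ [1] — not dimensionless.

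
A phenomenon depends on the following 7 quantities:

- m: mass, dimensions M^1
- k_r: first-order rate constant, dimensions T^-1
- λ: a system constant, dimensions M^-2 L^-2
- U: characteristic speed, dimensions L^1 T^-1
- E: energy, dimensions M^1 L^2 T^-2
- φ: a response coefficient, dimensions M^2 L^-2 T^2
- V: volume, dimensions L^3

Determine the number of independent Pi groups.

There are 7 variables and 3 base dimensions (M, L, T).
The dimension matrix has rank 3.
Independent dimensionless groups: 7 − 3 = 4.

4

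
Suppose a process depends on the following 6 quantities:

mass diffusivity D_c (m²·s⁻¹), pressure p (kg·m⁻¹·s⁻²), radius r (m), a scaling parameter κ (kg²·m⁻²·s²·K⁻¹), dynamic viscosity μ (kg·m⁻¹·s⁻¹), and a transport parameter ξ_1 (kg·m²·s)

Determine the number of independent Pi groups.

There are 6 variables and 4 base dimensions (M, L, T, Θ).
The dimension matrix has rank 4.
Independent dimensionless groups: 6 − 4 = 2.

2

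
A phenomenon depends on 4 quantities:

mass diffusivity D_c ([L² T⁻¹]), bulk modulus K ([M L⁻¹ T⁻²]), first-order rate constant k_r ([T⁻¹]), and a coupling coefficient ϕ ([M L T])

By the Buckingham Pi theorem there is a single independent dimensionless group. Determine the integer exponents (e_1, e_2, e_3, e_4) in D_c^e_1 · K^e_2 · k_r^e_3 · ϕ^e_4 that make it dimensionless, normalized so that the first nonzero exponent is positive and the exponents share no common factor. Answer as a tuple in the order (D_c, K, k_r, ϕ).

M: e_1·(0) + e_2·(1) + e_3·(0) + e_4·(1) = 0
L: e_1·(2) + e_2·(-1) + e_3·(0) + e_4·(1) = 0
T: e_1·(-1) + e_2·(-2) + e_3·(-1) + e_4·(1) = 0
Solving this homogeneous linear system for the smallest-integer solution (first nonzero entry positive) gives (1, 1, -4, -1).

(1, 1, -4, -1)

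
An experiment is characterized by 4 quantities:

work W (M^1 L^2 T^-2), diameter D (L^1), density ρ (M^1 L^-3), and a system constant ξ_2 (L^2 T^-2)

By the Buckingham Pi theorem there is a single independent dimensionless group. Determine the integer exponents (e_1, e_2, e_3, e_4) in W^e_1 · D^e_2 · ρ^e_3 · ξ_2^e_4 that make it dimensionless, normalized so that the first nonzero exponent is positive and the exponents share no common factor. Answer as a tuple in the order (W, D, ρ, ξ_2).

M: e_1·(1) + e_2·(0) + e_3·(1) + e_4·(0) = 0
L: e_1·(2) + e_2·(1) + e_3·(-3) + e_4·(2) = 0
T: e_1·(-2) + e_2·(0) + e_3·(0) + e_4·(-2) = 0
Solving this homogeneous linear system for the smallest-integer solution (first nonzero entry positive) gives (1, -3, -1, -1).

(1, -3, -1, -1)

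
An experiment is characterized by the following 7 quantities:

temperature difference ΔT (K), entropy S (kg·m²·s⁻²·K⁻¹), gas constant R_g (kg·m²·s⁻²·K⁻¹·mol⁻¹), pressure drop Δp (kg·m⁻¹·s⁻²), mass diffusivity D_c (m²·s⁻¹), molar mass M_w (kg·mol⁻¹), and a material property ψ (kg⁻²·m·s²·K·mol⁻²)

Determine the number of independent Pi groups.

There are 7 variables and 5 base dimensions (M, L, T, Θ, N).
The dimension matrix has rank 5.
Independent dimensionless groups: 7 − 5 = 2.

2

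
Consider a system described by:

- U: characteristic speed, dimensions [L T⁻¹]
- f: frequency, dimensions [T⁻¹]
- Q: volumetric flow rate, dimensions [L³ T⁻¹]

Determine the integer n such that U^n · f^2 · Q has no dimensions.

-3

Balance the L exponent: (1)·n from U, plus 2·(0) + (3) = 3 from the rest, must sum to zero.
n + 3 = 0, so n = -3.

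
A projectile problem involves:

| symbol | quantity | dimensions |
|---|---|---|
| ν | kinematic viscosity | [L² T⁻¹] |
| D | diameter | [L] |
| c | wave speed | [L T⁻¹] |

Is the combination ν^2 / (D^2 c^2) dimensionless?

yes

Sum the exponent of each base dimension across the product:
  L: 2·[ν]_L − 2·[D]_L − 2·[c]_L = 2·(2) − 2·(1) − 2·(1) = 0
  T: 2·[ν]_T − 2·[D]_T − 2·[c]_T = 2·(-1) − 2·(0) − 2·(-1) = 0
All base exponents vanish — dimensionless.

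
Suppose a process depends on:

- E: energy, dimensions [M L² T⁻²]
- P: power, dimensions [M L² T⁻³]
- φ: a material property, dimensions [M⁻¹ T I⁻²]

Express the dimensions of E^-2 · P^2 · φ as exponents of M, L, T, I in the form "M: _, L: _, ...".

M: -1, L: 0, T: -1, I: -2

Collect each base-dimension exponent across the product:
  M: −2·(1) + 2·(1) + (-1) = -1
  L: −2·(2) + 2·(2) + (0) = 0
  T: −2·(-2) + 2·(-3) + (1) = -1
  I: −2·(0) + 2·(0) + (-2) = -2
So the dimensions are [M⁻¹ T⁻¹ I⁻²].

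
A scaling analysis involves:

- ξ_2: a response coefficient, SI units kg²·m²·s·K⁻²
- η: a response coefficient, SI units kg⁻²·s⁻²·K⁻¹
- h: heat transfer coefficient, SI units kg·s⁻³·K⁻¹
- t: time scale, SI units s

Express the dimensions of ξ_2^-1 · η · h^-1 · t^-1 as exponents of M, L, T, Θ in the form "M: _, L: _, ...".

Collect each base-dimension exponent across the product:
  M: −(2) + (-2) − (1) − (0) = -5
  L: −(2) + (0) − (0) − (0) = -2
  T: −(1) + (-2) − (-3) − (1) = -1
  Θ: −(-2) + (-1) − (-1) − (0) = 2
So the dimensions are [M⁻⁵ L⁻² T⁻¹ Θ²].

M: -5, L: -2, T: -1, Θ: 2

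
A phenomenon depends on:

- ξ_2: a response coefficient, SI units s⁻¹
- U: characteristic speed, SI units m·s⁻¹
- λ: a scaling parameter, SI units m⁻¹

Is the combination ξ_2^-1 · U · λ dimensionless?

Sum the exponent of each base dimension across the product:
  L: −[ξ_2]_L + [U]_L + [λ]_L = −(0) + (1) + (-1) = 0
  T: −[ξ_2]_T + [U]_T + [λ]_T = −(-1) + (-1) + (0) = 0
All base exponents vanish — dimensionless.

yes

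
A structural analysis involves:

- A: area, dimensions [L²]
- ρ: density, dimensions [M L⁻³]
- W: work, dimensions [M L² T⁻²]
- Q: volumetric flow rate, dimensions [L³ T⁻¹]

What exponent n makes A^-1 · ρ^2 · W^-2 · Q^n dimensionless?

4

Balance the L exponent: (3)·n from Q, plus −(2) + 2·(-3) − 2·(2) = -12 from the rest, must sum to zero.
3n − 12 = 0, so n = 4.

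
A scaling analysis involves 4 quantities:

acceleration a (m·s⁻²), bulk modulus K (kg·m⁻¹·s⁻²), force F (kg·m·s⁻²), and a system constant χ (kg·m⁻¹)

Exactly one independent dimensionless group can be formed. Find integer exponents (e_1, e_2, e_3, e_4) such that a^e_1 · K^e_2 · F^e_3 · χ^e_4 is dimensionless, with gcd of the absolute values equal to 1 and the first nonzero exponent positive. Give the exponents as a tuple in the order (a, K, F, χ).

(2, -1, -1, 2)

M: e_1·(0) + e_2·(1) + e_3·(1) + e_4·(1) = 0
L: e_1·(1) + e_2·(-1) + e_3·(1) + e_4·(-1) = 0
T: e_1·(-2) + e_2·(-2) + e_3·(-2) + e_4·(0) = 0
Solving this homogeneous linear system for the smallest-integer solution (first nonzero entry positive) gives (2, -1, -1, 2).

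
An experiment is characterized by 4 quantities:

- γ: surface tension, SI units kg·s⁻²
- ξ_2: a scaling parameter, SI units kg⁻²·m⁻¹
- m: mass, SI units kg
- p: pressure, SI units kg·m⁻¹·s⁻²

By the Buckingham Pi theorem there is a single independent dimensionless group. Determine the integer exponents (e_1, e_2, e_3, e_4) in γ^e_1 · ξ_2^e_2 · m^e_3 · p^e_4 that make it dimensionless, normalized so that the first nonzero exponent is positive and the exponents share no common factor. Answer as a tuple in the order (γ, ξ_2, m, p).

(1, 1, 2, -1)

M: e_1·(1) + e_2·(-2) + e_3·(1) + e_4·(1) = 0
L: e_1·(0) + e_2·(-1) + e_3·(0) + e_4·(-1) = 0
T: e_1·(-2) + e_2·(0) + e_3·(0) + e_4·(-2) = 0
Solving this homogeneous linear system for the smallest-integer solution (first nonzero entry positive) gives (1, 1, 2, -1).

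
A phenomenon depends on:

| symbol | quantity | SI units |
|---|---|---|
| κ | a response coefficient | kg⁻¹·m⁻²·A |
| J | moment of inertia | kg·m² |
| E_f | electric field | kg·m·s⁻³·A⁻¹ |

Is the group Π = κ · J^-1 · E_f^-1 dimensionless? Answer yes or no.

no

Sum the exponent of each base dimension across the product:
  M: [κ]_M − [J]_M − [E_f]_M = (-1) − (1) − (1) = -3
  L: [κ]_L − [J]_L − [E_f]_L = (-2) − (2) − (1) = -5
  T: [κ]_T − [J]_T − [E_f]_T = (0) − (0) − (-3) = 3
  I: [κ]_I − [J]_I − [E_f]_I = (1) − (0) − (-1) = 2
Net dimensions [M⁻³ L⁻⁵ T³ I²] ≠ [1] — not dimensionless.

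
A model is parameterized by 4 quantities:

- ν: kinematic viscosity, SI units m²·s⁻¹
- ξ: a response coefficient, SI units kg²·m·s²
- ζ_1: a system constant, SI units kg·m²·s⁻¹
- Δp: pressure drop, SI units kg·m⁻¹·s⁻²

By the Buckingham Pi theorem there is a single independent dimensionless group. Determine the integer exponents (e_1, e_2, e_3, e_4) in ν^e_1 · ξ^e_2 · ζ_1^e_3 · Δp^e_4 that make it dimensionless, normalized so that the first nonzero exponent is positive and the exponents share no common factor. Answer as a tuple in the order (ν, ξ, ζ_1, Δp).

(3, 1, -3, 1)

M: e_1·(0) + e_2·(2) + e_3·(1) + e_4·(1) = 0
L: e_1·(2) + e_2·(1) + e_3·(2) + e_4·(-1) = 0
T: e_1·(-1) + e_2·(2) + e_3·(-1) + e_4·(-2) = 0
Solving this homogeneous linear system for the smallest-integer solution (first nonzero entry positive) gives (3, 1, -3, 1).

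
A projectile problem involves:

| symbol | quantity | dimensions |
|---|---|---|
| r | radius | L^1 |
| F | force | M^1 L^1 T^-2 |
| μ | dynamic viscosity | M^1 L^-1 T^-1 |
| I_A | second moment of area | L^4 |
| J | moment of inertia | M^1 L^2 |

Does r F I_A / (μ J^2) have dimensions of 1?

Sum the exponent of each base dimension across the product:
  M: [r]_M + [F]_M − [μ]_M + [I_A]_M − 2·[J]_M = (0) + (1) − (1) + (0) − 2·(1) = -2
  L: [r]_L + [F]_L − [μ]_L + [I_A]_L − 2·[J]_L = (1) + (1) − (-1) + (4) − 2·(2) = 3
  T: [r]_T + [F]_T − [μ]_T + [I_A]_T − 2·[J]_T = (0) + (-2) − (-1) + (0) − 2·(0) = -1
Net dimensions [M⁻² L³ T⁻¹] ≠ [1] — not dimensionless.

no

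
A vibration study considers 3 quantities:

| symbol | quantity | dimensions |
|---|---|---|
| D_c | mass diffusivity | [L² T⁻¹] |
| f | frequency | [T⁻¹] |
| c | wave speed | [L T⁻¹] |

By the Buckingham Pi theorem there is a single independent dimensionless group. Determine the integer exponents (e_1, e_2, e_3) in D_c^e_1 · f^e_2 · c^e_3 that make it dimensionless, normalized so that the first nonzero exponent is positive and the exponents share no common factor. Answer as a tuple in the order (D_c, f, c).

(1, 1, -2)

L: e_1·(2) + e_2·(0) + e_3·(1) = 0
T: e_1·(-1) + e_2·(-1) + e_3·(-1) = 0
Solving this homogeneous linear system for the smallest-integer solution (first nonzero entry positive) gives (1, 1, -2).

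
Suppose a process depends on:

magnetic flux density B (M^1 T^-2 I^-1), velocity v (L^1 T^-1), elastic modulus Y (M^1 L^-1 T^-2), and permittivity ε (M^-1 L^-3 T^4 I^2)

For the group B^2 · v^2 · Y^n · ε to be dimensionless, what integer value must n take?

Balance the M exponent: (1)·n from Y, plus 2·(1) + 2·(0) + (-1) = 1 from the rest, must sum to zero.
n + 1 = 0, so n = -1.

-1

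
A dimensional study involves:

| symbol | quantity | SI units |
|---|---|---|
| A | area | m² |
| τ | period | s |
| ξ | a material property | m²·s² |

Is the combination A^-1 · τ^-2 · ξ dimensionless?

Sum the exponent of each base dimension across the product:
  L: −[A]_L − 2·[τ]_L + [ξ]_L = −(2) − 2·(0) + (2) = 0
  T: −[A]_T − 2·[τ]_T + [ξ]_T = −(0) − 2·(1) + (2) = 0
All base exponents vanish — dimensionless.

yes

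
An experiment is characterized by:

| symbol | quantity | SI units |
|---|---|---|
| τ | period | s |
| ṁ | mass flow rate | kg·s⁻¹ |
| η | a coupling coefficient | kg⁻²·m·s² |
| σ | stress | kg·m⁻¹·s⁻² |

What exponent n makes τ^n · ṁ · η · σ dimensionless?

1

Balance the T exponent: (1)·n from τ, plus (-1) + (2) + (-2) = -1 from the rest, must sum to zero.
n − 1 = 0, so n = 1.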